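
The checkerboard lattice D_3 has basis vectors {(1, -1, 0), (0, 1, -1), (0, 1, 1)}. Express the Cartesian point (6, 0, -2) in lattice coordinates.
6b₁ + 4b₂ + 2b₃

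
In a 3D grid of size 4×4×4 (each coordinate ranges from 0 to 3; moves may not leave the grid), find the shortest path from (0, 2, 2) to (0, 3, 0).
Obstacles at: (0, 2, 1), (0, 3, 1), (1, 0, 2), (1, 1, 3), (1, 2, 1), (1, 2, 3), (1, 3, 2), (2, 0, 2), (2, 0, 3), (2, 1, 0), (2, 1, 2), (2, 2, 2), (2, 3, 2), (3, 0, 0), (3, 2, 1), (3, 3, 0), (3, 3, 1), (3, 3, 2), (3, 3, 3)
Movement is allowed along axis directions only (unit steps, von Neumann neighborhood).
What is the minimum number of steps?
5
(one shortest path: (0, 2, 2) → (0, 1, 2) → (0, 1, 1) → (0, 1, 0) → (0, 2, 0) → (0, 3, 0))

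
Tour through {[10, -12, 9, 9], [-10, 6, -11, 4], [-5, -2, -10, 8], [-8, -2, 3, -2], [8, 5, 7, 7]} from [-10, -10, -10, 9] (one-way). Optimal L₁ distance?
121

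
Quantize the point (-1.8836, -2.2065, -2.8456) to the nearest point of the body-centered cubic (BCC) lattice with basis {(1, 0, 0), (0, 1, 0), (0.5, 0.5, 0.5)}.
(-2, -2, -3)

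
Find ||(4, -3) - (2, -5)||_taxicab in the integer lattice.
4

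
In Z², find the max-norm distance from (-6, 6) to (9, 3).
15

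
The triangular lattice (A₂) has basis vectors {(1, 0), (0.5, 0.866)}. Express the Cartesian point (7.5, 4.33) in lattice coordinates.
5b₁ + 5b₂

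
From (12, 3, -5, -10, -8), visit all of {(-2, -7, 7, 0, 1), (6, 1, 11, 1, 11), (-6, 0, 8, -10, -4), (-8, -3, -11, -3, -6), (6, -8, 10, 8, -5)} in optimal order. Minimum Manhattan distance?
160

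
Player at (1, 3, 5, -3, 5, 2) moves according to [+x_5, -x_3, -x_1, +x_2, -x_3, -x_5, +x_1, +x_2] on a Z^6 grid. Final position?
(1, 5, 3, -3, 5, 2)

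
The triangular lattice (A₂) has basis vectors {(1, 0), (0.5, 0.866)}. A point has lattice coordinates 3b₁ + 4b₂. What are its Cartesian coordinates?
(5, 3.464)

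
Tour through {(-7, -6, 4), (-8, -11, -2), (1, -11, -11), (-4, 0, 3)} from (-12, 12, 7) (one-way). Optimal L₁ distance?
64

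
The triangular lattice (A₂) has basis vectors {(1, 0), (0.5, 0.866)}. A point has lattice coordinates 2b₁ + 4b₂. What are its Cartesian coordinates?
(4, 3.464)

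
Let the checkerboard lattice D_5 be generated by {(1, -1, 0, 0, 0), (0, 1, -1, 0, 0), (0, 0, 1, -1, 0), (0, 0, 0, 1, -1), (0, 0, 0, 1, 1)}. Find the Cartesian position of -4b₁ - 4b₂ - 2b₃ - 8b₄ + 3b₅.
(-4, 0, 2, -3, 11)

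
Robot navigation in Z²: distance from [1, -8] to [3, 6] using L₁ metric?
16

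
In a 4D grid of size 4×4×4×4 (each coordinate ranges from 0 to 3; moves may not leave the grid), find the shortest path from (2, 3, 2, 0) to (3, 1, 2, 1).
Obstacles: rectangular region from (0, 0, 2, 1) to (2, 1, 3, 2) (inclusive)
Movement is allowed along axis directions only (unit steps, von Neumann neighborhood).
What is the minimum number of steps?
4
(one shortest path: (2, 3, 2, 0) → (3, 3, 2, 0) → (3, 2, 2, 0) → (3, 1, 2, 0) → (3, 1, 2, 1))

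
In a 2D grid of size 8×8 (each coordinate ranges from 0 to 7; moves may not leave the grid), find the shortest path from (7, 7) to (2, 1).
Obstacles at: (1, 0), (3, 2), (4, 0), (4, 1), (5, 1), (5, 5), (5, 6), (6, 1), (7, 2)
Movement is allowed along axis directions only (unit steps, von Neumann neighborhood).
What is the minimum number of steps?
11
(one shortest path: (7, 7) → (6, 7) → (5, 7) → (4, 7) → (3, 7) → (2, 7) → (2, 6) → (2, 5) → (2, 4) → (2, 3) → (2, 2) → (2, 1))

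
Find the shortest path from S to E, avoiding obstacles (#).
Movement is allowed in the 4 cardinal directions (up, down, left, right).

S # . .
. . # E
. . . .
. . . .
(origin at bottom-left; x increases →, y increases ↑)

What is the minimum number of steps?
6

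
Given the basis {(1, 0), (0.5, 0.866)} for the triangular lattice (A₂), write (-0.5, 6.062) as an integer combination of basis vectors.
-4b₁ + 7b₂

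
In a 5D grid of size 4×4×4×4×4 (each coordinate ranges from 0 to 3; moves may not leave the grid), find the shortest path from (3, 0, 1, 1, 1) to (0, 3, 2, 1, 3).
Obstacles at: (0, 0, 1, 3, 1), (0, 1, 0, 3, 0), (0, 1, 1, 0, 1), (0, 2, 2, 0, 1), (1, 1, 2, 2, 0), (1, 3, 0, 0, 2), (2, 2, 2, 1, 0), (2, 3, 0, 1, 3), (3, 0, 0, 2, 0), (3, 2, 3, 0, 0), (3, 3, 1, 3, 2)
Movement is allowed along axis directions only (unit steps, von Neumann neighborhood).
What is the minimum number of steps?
9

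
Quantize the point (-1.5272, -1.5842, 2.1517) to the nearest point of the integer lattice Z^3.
(-2, -2, 2)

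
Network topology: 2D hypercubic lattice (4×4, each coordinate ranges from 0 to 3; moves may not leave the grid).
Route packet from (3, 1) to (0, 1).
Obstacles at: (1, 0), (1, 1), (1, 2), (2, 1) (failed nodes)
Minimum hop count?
7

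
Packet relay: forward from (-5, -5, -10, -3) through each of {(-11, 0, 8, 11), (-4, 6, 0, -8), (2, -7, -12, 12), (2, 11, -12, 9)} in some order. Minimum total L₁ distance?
127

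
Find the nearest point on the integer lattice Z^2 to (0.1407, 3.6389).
(0, 4)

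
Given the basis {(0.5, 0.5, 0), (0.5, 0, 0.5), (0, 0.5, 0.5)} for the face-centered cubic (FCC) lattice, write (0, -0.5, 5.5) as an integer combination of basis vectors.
-6b₁ + 6b₂ + 5b₃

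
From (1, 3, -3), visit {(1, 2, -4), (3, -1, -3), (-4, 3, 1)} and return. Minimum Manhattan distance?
32
(one optimal route: (1, 3, -3) → (1, 2, -4) → (3, -1, -3) → (-4, 3, 1) → (1, 3, -3))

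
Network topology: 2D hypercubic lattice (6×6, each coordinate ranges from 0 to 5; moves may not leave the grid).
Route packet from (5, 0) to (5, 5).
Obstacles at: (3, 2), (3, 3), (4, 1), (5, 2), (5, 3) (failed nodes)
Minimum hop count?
11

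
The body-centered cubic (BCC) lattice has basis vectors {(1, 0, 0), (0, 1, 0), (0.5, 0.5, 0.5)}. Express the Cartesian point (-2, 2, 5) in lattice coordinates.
-7b₁ - 3b₂ + 10b₃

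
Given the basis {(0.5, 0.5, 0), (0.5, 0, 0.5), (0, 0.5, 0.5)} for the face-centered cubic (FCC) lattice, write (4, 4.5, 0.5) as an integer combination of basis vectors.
8b₁ + b₃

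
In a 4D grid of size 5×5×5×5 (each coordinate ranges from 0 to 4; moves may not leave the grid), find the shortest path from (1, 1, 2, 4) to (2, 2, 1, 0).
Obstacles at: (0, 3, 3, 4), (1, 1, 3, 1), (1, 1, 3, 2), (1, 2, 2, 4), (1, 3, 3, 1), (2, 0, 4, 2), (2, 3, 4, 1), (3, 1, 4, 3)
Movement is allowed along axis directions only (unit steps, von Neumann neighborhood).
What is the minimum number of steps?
7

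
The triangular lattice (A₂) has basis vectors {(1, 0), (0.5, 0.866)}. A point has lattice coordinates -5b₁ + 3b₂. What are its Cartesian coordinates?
(-3.5, 2.598)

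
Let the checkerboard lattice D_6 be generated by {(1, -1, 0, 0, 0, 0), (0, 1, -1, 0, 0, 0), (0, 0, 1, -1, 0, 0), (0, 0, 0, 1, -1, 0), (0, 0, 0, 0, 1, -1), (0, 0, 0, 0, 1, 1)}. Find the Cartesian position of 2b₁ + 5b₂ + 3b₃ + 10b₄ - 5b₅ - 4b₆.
(2, 3, -2, 7, -19, 1)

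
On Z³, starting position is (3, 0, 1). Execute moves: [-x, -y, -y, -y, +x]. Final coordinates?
(3, -3, 1)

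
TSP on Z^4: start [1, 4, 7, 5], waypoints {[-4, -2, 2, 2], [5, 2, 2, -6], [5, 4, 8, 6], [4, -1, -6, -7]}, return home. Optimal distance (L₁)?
84
(one optimal route: (1, 4, 7, 5) → (-4, -2, 2, 2) → (4, -1, -6, -7) → (5, 2, 2, -6) → (5, 4, 8, 6) → (1, 4, 7, 5))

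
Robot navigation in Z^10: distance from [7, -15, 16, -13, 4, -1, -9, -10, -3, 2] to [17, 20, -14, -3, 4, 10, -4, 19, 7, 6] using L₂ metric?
58.5491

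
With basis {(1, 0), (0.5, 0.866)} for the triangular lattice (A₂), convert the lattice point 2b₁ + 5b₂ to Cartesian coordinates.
(4.5, 4.33)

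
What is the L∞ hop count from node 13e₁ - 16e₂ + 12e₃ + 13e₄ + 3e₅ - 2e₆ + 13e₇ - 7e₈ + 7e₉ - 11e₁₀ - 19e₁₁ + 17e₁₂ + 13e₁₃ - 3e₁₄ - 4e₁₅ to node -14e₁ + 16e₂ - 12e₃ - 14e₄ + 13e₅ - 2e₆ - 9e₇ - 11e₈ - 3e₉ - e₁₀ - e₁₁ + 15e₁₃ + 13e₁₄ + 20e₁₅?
32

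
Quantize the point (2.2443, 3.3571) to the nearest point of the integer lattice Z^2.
(2, 3)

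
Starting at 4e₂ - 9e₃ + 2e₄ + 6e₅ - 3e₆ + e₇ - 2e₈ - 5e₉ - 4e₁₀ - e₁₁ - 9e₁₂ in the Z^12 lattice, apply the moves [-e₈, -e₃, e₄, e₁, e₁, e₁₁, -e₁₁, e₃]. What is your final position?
(2, 4, -9, 3, 6, -3, 1, -3, -5, -4, -1, -9)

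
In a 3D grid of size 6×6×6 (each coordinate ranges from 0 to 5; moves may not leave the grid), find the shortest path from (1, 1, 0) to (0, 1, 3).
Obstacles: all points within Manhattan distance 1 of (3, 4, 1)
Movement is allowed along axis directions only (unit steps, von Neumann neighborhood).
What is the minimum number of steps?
4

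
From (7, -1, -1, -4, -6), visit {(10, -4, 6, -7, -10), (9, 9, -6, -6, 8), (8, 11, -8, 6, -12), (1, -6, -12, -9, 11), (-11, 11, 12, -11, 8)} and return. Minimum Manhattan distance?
248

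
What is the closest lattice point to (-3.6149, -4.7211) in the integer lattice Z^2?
(-4, -5)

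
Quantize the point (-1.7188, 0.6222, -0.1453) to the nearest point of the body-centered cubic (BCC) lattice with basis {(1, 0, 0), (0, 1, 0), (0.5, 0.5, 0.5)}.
(-1.5, 0.5, -0.5)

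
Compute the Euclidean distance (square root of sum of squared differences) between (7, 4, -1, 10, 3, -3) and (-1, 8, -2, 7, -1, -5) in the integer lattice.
10.4881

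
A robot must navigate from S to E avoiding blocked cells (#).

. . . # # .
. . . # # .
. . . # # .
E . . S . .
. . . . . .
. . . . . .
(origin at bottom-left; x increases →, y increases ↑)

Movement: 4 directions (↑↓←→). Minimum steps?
3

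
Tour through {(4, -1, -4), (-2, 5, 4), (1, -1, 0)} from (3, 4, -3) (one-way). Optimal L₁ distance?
27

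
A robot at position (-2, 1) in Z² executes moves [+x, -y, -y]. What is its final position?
(-1, -1)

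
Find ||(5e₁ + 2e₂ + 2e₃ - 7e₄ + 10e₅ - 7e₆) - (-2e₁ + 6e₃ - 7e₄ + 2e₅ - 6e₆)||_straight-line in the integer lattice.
11.5758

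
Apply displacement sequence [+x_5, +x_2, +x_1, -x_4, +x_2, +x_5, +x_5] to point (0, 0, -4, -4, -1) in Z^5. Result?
(1, 2, -4, -5, 2)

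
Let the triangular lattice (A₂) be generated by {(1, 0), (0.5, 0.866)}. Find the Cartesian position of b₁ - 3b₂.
(-0.5, -2.598)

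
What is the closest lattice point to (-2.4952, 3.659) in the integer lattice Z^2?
(-2, 4)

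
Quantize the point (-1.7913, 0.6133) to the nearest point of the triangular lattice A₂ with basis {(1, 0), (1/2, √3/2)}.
(-1.5, 0.866)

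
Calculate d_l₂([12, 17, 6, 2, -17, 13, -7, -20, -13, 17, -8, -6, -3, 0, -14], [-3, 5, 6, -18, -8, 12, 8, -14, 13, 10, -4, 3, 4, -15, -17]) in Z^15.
47.085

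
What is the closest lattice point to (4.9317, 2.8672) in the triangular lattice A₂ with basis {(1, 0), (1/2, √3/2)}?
(4.5, 2.598)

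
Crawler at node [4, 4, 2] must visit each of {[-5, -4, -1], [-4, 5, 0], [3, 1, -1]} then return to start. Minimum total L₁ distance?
42
(one optimal route: (4, 4, 2) → (-4, 5, 0) → (-5, -4, -1) → (3, 1, -1) → (4, 4, 2))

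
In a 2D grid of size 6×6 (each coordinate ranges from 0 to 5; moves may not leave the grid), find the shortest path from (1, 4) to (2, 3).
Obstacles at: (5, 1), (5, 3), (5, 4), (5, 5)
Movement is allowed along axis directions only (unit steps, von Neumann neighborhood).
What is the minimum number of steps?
2
(one shortest path: (1, 4) → (2, 4) → (2, 3))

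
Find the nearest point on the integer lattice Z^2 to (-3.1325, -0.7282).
(-3, -1)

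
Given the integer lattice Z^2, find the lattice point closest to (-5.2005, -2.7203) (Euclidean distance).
(-5, -3)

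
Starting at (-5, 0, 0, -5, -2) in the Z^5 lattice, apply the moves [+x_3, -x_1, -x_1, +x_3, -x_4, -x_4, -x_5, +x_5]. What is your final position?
(-7, 0, 2, -7, -2)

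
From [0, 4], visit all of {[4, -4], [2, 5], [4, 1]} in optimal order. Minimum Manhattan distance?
14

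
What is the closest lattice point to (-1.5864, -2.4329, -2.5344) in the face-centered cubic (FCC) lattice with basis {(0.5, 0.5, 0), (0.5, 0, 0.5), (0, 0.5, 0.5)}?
(-2, -2.5, -2.5)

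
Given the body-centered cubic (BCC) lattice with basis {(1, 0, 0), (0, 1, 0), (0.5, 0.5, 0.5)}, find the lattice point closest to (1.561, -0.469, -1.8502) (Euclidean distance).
(1.5, -0.5, -1.5)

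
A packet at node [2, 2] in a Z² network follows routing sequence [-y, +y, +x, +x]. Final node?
(4, 2)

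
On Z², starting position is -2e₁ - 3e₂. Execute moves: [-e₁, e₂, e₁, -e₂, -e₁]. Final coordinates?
(-3, -3)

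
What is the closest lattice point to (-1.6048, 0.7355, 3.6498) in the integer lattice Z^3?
(-2, 1, 4)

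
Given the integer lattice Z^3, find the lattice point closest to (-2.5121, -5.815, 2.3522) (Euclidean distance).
(-3, -6, 2)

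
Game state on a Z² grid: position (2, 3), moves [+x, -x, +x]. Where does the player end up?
(3, 3)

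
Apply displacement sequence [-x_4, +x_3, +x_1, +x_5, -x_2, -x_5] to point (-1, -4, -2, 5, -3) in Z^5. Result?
(0, -5, -1, 4, -3)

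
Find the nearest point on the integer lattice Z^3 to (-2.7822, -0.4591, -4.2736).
(-3, 0, -4)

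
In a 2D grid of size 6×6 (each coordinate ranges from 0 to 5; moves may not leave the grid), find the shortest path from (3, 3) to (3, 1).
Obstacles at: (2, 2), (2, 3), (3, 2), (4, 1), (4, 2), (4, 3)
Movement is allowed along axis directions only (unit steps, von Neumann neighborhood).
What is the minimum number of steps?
8
(one shortest path: (3, 3) → (3, 4) → (2, 4) → (1, 4) → (1, 3) → (1, 2) → (1, 1) → (2, 1) → (3, 1))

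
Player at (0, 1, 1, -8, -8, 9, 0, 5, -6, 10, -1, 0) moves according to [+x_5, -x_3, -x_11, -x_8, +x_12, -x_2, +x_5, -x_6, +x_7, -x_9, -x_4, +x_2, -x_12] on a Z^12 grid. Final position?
(0, 1, 0, -9, -6, 8, 1, 4, -7, 10, -2, 0)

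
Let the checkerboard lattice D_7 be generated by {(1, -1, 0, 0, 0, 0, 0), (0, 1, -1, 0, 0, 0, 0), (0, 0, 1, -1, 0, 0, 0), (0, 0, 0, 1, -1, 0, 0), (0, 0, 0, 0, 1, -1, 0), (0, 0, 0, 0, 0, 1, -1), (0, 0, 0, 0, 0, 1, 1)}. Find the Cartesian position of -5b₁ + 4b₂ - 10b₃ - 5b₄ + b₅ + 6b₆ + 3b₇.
(-5, 9, -14, 5, 6, 8, -3)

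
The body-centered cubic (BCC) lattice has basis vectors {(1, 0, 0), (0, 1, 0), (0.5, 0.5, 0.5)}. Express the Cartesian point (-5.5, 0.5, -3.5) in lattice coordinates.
-2b₁ + 4b₂ - 7b₃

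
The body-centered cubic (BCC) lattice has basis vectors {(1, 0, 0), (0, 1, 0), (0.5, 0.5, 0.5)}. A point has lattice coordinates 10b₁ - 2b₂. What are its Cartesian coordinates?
(10, -2, 0)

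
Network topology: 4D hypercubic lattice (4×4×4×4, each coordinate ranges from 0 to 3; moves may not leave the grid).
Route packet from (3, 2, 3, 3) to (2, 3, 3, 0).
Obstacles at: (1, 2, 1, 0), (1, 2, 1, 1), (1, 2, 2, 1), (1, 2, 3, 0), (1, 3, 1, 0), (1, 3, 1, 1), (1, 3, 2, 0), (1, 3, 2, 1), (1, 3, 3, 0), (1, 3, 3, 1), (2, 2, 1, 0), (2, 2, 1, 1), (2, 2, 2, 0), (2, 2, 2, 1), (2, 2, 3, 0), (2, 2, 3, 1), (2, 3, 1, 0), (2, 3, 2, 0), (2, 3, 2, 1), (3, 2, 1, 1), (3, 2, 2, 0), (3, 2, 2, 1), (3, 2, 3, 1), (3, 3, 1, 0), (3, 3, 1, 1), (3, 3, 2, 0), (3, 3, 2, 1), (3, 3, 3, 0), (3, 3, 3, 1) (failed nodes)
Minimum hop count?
5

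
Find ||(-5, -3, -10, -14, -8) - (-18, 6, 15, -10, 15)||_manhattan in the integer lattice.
74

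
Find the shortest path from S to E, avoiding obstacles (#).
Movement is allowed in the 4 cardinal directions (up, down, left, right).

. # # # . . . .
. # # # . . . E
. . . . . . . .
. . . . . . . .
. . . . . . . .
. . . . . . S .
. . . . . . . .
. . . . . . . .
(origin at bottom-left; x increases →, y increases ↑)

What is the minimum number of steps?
5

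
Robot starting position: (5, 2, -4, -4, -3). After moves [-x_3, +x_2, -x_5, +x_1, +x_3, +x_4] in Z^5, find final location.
(6, 3, -4, -3, -4)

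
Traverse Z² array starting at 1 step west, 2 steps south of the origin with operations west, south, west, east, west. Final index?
(-3, -3)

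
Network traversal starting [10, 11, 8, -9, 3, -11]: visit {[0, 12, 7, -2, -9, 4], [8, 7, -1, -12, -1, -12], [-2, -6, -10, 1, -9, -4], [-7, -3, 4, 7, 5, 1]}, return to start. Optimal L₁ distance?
228
(one optimal route: (10, 11, 8, -9, 3, -11) → (0, 12, 7, -2, -9, 4) → (-7, -3, 4, 7, 5, 1) → (-2, -6, -10, 1, -9, -4) → (8, 7, -1, -12, -1, -12) → (10, 11, 8, -9, 3, -11))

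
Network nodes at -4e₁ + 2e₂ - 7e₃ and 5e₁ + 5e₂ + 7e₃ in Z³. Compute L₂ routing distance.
16.9115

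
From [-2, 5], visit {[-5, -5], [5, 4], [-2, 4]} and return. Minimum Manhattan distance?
40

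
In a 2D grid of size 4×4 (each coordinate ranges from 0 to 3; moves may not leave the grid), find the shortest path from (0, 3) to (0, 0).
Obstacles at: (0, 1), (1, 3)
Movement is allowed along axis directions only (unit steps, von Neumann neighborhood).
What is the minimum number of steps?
5
(one shortest path: (0, 3) → (0, 2) → (1, 2) → (1, 1) → (1, 0) → (0, 0))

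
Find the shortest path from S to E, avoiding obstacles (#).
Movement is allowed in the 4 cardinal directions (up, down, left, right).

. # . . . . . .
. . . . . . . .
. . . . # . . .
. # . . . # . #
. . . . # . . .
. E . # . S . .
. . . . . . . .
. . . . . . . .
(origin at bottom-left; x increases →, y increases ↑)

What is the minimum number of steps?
6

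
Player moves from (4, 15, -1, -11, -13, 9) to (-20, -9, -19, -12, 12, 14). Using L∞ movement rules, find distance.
25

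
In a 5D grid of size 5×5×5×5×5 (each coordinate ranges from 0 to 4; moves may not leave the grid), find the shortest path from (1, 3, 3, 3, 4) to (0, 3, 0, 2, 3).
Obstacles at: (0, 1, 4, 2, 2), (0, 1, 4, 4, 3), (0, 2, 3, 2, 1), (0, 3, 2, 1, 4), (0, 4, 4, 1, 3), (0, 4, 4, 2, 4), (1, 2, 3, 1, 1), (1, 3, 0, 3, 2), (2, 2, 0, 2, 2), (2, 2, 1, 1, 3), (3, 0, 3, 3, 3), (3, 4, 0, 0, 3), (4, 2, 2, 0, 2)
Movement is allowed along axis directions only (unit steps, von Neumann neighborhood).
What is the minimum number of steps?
6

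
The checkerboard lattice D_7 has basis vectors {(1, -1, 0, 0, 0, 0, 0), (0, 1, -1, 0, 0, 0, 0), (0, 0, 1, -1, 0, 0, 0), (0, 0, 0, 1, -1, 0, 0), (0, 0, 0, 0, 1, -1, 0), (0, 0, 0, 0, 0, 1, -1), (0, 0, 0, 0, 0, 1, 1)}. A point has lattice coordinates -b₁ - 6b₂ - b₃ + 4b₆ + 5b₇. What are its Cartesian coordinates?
(-1, -5, 5, 1, 0, 9, 1)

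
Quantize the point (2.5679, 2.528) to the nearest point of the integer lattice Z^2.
(3, 3)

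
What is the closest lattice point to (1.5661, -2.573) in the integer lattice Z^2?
(2, -3)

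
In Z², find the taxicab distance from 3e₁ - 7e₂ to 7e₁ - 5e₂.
6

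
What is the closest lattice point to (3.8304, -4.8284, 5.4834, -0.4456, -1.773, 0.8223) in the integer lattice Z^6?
(4, -5, 5, 0, -2, 1)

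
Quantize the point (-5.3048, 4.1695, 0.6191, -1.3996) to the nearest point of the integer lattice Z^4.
(-5, 4, 1, -1)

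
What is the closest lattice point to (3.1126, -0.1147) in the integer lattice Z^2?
(3, 0)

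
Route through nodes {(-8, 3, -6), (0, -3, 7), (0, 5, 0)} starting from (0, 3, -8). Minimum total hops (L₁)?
41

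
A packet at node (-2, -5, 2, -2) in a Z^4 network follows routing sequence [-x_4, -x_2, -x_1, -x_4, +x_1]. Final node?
(-2, -6, 2, -4)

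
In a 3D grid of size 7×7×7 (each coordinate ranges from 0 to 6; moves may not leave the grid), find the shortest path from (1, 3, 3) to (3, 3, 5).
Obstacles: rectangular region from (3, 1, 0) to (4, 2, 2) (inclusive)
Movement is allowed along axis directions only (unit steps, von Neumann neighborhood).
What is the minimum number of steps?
4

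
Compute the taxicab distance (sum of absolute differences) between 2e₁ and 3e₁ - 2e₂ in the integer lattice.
3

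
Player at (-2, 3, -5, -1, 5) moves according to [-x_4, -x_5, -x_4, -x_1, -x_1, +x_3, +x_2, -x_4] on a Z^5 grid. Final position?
(-4, 4, -4, -4, 4)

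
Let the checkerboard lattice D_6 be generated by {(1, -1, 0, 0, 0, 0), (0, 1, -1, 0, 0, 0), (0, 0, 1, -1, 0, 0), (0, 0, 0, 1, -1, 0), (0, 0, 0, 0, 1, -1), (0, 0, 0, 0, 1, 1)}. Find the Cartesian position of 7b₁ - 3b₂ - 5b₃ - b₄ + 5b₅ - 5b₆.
(7, -10, -2, 4, 1, -10)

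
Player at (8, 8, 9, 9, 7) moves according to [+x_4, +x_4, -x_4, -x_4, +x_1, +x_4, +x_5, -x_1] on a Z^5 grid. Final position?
(8, 8, 9, 10, 8)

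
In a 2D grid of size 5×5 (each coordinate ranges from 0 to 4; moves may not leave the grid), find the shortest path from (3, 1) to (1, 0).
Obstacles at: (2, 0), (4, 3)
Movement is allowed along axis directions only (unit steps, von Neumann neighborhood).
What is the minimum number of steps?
3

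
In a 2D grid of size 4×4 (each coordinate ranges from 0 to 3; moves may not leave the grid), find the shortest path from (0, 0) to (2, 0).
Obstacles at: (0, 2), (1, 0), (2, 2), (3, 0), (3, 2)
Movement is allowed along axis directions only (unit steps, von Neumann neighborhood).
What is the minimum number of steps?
4
(one shortest path: (0, 0) → (0, 1) → (1, 1) → (2, 1) → (2, 0))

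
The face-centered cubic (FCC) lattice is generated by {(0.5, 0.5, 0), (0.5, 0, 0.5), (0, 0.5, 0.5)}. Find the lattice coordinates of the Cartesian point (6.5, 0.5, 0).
7b₁ + 6b₂ - 6b₃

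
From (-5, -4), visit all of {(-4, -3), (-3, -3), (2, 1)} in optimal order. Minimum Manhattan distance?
12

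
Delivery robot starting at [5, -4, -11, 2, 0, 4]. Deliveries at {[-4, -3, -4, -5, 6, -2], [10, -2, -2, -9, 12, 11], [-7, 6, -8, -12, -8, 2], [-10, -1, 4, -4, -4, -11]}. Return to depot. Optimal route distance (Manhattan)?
218
(one optimal route: (5, -4, -11, 2, 0, 4) → (10, -2, -2, -9, 12, 11) → (-4, -3, -4, -5, 6, -2) → (-10, -1, 4, -4, -4, -11) → (-7, 6, -8, -12, -8, 2) → (5, -4, -11, 2, 0, 4))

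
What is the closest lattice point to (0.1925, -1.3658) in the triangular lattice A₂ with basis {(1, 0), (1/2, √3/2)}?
(0, -1.732)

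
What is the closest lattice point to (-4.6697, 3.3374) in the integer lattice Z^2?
(-5, 3)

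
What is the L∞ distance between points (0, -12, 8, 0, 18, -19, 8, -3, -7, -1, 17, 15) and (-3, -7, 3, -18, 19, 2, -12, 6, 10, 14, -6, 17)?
23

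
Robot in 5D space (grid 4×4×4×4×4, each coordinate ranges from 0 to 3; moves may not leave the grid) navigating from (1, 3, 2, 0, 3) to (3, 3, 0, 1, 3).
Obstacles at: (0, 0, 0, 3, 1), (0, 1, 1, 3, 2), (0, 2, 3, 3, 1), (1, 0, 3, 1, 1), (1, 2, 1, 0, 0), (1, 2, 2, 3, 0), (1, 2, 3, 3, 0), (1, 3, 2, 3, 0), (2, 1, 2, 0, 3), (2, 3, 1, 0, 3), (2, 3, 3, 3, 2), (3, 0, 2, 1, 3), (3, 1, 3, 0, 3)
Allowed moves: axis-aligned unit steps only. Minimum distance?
5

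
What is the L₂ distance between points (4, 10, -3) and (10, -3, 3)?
15.5242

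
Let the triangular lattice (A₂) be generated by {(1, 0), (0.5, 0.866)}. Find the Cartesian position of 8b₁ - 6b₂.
(5, -5.196)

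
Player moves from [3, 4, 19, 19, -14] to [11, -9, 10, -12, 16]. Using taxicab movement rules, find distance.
91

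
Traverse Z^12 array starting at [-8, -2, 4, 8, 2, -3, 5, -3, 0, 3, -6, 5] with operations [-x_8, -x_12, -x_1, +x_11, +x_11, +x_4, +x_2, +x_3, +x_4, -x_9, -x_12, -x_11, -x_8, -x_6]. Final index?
(-9, -1, 5, 10, 2, -4, 5, -5, -1, 3, -5, 3)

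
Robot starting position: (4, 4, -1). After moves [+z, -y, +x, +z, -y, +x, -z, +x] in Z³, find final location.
(7, 2, 0)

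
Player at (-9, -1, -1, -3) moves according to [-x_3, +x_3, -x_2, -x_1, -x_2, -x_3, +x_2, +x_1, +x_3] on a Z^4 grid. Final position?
(-9, -2, -1, -3)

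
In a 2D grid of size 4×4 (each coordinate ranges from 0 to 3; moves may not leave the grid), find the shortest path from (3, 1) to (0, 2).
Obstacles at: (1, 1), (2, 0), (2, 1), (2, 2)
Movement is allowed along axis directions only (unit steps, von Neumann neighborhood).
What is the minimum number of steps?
6
(one shortest path: (3, 1) → (3, 2) → (3, 3) → (2, 3) → (1, 3) → (0, 3) → (0, 2))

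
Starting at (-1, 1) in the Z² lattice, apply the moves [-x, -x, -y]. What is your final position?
(-3, 0)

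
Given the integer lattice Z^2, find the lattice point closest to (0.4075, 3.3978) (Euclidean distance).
(0, 3)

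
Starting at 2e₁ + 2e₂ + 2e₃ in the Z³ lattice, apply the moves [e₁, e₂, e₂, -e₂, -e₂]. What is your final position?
(3, 2, 2)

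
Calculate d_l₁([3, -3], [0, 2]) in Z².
8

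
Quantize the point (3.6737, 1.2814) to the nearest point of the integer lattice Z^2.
(4, 1)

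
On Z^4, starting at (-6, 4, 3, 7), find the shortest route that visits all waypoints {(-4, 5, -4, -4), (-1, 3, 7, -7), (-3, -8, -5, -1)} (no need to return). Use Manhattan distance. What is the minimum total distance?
61
(one optimal route: (-6, 4, 3, 7) → (-1, 3, 7, -7) → (-4, 5, -4, -4) → (-3, -8, -5, -1))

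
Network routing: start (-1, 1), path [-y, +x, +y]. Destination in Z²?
(0, 1)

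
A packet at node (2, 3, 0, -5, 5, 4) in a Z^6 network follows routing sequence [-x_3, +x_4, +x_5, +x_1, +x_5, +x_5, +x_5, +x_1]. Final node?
(4, 3, -1, -4, 9, 4)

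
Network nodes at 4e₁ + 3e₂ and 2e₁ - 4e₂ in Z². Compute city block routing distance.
9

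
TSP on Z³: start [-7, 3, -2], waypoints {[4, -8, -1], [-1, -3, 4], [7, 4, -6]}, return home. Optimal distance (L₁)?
72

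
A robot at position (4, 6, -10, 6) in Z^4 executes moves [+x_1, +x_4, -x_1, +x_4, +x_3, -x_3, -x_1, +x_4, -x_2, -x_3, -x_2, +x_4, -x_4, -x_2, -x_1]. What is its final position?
(2, 3, -11, 9)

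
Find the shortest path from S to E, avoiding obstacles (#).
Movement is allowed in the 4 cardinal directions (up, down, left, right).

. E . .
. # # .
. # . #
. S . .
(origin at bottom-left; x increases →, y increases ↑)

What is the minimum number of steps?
5
(one shortest path: (1, 0) → (0, 0) → (0, 1) → (0, 2) → (0, 3) → (1, 3))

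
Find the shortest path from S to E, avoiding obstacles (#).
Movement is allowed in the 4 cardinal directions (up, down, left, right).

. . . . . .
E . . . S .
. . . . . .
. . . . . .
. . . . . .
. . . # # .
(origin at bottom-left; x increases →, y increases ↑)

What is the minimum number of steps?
4
(one shortest path: (4, 4) → (3, 4) → (2, 4) → (1, 4) → (0, 4))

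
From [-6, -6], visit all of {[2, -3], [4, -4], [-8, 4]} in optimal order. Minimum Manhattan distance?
32
(one optimal route: (-6, -6) → (4, -4) → (2, -3) → (-8, 4))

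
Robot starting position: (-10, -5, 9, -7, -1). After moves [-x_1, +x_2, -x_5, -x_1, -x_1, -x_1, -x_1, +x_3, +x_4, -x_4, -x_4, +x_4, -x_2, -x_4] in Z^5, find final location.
(-15, -5, 10, -8, -2)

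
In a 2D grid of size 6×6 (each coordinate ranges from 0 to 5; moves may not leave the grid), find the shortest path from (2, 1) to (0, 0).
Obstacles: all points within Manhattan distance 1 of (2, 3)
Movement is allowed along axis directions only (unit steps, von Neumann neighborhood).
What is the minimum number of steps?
3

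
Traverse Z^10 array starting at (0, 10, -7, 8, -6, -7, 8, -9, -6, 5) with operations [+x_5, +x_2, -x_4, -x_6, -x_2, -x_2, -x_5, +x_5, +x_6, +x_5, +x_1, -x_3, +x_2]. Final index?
(1, 10, -8, 7, -4, -7, 8, -9, -6, 5)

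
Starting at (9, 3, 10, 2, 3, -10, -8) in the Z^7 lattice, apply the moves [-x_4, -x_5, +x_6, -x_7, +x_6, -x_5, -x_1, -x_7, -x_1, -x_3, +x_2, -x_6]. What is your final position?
(7, 4, 9, 1, 1, -9, -10)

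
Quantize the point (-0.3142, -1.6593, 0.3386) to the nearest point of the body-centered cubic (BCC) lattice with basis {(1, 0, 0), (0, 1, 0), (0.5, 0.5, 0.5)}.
(-0.5, -1.5, 0.5)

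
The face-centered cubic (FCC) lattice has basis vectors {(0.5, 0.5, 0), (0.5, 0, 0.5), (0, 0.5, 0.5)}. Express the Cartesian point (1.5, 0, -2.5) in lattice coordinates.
4b₁ - b₂ - 4b₃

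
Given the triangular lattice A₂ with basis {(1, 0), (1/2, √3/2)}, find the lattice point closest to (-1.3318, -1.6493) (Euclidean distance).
(-1, -1.732)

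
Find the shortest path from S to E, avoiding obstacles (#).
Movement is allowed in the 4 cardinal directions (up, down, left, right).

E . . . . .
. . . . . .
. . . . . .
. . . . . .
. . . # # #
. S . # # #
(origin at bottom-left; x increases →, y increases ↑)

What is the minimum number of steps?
6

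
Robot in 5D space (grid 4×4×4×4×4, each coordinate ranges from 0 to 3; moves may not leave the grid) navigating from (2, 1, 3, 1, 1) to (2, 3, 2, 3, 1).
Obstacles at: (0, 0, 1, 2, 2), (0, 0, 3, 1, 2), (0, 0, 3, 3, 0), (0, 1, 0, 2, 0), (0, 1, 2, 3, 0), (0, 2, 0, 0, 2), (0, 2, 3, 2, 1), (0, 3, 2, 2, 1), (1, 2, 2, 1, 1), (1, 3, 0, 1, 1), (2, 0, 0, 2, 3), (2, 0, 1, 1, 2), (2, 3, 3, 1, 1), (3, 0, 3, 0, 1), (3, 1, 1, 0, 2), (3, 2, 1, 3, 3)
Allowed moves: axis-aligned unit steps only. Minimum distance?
5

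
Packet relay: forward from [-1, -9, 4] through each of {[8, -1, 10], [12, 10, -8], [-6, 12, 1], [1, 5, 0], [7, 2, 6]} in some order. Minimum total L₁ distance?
90
(one optimal route: (-1, -9, 4) → (8, -1, 10) → (7, 2, 6) → (1, 5, 0) → (-6, 12, 1) → (12, 10, -8))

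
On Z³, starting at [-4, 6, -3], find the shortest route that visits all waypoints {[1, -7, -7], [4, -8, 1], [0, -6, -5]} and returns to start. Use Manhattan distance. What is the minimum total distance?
60
(one optimal route: (-4, 6, -3) → (4, -8, 1) → (1, -7, -7) → (0, -6, -5) → (-4, 6, -3))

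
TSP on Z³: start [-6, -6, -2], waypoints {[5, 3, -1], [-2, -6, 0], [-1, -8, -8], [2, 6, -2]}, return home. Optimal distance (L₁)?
66
(one optimal route: (-6, -6, -2) → (-2, -6, 0) → (5, 3, -1) → (2, 6, -2) → (-1, -8, -8) → (-6, -6, -2))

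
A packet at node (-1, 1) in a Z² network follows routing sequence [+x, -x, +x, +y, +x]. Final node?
(1, 2)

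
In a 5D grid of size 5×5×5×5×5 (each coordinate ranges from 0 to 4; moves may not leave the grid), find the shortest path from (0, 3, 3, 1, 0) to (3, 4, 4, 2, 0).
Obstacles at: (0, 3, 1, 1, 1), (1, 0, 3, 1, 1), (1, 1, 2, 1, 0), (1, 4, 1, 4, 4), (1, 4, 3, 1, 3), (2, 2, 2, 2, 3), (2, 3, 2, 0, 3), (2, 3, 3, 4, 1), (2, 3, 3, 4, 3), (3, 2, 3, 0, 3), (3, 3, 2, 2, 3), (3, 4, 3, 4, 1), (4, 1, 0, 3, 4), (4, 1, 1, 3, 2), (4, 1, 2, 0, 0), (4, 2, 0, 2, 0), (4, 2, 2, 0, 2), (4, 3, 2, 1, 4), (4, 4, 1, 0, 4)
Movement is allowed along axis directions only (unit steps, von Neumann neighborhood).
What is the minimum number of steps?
6
(one shortest path: (0, 3, 3, 1, 0) → (1, 3, 3, 1, 0) → (2, 3, 3, 1, 0) → (3, 3, 3, 1, 0) → (3, 4, 3, 1, 0) → (3, 4, 4, 1, 0) → (3, 4, 4, 2, 0))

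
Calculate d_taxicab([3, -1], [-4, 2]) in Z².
10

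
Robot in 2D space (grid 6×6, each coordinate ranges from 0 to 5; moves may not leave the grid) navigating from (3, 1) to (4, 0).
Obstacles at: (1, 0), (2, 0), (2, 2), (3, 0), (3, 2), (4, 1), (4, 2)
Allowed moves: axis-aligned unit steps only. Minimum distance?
12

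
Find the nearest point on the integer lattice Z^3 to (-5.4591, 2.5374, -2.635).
(-5, 3, -3)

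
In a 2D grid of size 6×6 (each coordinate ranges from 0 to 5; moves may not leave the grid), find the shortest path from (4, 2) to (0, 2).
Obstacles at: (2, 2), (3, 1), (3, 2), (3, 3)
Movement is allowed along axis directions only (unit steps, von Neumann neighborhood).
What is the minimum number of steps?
8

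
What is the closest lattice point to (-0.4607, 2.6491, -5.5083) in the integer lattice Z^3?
(0, 3, -6)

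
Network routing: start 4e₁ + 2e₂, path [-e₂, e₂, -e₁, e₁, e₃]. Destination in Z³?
(4, 2, 1)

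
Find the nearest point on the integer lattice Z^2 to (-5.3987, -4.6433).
(-5, -5)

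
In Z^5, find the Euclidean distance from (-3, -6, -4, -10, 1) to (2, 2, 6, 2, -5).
19.2094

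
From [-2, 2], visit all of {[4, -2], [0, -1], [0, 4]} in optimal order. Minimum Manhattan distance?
14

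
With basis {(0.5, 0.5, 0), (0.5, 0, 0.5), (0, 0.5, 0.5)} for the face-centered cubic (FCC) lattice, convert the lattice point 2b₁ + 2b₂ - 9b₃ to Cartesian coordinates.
(2, -3.5, -3.5)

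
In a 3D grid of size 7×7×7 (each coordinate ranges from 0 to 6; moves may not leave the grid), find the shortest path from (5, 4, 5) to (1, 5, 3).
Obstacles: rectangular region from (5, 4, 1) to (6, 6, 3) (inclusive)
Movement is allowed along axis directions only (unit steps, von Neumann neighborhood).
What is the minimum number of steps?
7
(one shortest path: (5, 4, 5) → (4, 4, 5) → (3, 4, 5) → (2, 4, 5) → (1, 4, 5) → (1, 5, 5) → (1, 5, 4) → (1, 5, 3))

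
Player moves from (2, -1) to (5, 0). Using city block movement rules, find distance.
4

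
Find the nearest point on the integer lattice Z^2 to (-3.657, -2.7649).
(-4, -3)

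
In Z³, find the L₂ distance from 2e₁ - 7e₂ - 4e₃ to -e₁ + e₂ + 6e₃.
13.1529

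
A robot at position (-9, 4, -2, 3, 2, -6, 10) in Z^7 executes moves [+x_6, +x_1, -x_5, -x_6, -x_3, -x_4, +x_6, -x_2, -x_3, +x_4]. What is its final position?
(-8, 3, -4, 3, 1, -5, 10)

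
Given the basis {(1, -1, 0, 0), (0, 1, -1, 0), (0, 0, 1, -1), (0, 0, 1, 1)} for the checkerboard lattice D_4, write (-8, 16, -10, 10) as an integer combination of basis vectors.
-8b₁ + 8b₂ - 6b₃ + 4b₄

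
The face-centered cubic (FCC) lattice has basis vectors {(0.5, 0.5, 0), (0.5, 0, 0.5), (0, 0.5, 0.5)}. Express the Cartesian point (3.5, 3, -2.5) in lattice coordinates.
9b₁ - 2b₂ - 3b₃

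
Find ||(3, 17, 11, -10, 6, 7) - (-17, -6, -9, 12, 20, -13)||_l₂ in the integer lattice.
49.0816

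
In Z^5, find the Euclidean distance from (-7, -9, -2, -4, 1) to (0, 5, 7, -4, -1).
18.1659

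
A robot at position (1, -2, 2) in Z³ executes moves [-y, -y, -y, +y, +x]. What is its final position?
(2, -4, 2)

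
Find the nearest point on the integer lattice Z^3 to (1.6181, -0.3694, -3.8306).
(2, 0, -4)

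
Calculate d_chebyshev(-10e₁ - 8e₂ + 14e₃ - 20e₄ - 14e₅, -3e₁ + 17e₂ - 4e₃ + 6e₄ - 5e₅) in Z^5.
26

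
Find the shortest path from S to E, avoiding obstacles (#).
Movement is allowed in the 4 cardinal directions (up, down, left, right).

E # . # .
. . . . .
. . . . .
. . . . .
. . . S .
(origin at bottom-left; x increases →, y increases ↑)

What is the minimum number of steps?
7
(one shortest path: (3, 0) → (2, 0) → (1, 0) → (0, 0) → (0, 1) → (0, 2) → (0, 3) → (0, 4))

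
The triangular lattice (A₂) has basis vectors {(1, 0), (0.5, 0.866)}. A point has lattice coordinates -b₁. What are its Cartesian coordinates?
(-1, 0)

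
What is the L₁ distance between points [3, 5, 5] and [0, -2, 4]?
11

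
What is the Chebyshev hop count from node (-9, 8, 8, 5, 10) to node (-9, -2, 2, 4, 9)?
10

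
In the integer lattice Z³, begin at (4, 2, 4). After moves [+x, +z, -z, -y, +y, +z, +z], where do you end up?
(5, 2, 6)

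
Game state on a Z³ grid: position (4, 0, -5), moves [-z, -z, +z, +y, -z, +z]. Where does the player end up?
(4, 1, -6)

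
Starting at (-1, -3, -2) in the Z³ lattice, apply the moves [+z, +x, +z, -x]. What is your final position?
(-1, -3, 0)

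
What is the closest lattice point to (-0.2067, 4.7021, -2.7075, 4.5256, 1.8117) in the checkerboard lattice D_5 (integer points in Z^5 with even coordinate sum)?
(0, 5, -3, 4, 2)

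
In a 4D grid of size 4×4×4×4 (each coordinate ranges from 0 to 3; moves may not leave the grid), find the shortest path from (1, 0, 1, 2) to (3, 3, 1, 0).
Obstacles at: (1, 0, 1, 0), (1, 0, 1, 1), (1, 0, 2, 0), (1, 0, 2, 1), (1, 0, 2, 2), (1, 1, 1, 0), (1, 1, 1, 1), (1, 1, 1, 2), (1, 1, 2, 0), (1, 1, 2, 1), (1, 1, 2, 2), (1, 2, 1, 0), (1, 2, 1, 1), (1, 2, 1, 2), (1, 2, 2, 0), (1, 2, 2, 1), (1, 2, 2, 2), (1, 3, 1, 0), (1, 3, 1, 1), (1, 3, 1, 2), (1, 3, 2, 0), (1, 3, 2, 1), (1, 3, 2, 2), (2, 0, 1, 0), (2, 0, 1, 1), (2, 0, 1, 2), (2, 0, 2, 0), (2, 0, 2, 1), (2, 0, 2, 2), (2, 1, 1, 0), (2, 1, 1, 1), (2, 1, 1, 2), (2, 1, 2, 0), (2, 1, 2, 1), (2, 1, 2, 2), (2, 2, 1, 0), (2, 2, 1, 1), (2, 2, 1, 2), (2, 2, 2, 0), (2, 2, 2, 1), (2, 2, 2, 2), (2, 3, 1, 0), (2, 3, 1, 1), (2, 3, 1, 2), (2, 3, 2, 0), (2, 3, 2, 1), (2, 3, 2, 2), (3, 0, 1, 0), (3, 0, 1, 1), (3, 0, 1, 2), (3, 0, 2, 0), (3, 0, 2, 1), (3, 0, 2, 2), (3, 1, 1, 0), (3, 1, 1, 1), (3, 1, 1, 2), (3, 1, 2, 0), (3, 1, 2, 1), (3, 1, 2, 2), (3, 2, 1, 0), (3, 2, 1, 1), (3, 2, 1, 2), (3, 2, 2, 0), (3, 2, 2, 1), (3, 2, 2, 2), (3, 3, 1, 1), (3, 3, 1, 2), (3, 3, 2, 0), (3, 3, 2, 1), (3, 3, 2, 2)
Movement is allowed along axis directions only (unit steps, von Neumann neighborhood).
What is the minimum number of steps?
9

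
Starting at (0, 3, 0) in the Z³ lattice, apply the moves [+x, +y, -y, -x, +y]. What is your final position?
(0, 4, 0)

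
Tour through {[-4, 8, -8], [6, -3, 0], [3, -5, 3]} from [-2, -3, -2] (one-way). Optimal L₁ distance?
49
(one optimal route: (-2, -3, -2) → (6, -3, 0) → (3, -5, 3) → (-4, 8, -8))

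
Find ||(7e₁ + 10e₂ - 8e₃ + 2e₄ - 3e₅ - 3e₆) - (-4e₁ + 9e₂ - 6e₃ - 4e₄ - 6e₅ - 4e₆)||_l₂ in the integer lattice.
13.1149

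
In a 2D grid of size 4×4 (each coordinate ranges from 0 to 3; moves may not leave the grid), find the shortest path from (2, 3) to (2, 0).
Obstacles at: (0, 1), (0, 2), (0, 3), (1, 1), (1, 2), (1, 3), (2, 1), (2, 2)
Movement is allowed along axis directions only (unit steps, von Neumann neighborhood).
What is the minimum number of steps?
5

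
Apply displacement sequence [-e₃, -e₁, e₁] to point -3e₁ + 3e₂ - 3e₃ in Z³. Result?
(-3, 3, -4)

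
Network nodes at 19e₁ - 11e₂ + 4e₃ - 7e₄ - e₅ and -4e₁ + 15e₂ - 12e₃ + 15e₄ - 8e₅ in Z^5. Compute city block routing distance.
94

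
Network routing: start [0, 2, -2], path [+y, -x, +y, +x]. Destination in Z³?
(0, 4, -2)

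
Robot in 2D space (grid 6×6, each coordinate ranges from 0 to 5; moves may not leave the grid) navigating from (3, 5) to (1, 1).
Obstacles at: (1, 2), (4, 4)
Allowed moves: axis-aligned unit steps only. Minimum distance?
6
(one shortest path: (3, 5) → (2, 5) → (2, 4) → (2, 3) → (2, 2) → (2, 1) → (1, 1))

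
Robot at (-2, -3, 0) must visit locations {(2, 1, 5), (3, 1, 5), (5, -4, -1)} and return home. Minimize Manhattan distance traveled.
36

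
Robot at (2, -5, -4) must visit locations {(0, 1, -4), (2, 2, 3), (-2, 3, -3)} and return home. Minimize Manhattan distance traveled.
38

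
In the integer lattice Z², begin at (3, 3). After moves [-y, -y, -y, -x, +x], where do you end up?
(3, 0)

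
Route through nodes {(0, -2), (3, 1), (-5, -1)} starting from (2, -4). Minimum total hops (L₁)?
18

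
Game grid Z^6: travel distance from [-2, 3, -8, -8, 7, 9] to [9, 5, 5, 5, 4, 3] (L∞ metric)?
13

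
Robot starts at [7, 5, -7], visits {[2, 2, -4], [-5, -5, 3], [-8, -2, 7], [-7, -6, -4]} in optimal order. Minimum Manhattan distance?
48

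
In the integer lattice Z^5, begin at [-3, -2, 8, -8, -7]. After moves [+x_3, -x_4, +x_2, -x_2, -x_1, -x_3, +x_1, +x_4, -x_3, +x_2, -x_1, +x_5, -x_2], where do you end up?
(-4, -2, 7, -8, -6)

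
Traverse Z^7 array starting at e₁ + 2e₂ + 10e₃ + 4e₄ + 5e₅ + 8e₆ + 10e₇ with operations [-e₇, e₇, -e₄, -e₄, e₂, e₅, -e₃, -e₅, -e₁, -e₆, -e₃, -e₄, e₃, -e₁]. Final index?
(-1, 3, 9, 1, 5, 7, 10)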